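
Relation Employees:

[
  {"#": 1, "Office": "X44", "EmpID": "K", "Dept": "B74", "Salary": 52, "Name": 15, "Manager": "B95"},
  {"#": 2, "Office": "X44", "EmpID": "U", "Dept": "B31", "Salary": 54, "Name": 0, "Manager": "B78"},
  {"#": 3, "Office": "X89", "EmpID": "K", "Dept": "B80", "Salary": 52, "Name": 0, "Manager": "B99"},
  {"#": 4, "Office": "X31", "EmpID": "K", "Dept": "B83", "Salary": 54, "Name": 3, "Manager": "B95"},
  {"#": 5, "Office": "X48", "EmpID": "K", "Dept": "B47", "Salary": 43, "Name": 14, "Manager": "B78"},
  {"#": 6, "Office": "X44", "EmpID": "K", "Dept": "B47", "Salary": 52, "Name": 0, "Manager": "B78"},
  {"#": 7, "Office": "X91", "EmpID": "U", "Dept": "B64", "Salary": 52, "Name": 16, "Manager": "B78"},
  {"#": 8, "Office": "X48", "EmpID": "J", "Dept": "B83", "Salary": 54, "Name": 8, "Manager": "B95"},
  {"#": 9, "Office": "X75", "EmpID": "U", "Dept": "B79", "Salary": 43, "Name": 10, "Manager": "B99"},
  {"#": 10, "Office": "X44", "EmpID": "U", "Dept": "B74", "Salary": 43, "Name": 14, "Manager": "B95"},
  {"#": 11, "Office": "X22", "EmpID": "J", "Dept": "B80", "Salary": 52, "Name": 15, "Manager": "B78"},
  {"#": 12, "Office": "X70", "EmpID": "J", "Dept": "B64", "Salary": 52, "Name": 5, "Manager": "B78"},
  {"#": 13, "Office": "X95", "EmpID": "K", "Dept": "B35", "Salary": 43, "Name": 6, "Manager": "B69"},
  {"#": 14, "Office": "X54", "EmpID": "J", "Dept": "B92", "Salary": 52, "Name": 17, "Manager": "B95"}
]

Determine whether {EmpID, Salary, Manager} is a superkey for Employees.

Rows 11 and 12 have the same {EmpID, Salary, Manager} value (EmpID=J, Salary=52, Manager=B78) but are distinct tuples, so {EmpID, Salary, Manager} does not determine every attribute — not a superkey.

No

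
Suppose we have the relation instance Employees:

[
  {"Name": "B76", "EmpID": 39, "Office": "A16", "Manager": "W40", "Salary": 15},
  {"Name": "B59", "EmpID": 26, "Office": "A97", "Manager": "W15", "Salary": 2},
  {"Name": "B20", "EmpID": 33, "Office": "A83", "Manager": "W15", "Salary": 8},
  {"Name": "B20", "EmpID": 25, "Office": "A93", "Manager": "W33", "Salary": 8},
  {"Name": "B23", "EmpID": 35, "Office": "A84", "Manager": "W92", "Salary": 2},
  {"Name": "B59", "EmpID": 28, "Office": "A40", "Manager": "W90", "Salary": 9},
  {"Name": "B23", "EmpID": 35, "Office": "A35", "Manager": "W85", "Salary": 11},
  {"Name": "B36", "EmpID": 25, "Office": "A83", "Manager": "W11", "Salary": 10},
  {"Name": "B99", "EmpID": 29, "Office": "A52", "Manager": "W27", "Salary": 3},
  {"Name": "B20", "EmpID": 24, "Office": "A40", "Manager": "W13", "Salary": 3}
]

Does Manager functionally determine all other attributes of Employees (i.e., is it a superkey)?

No

Two distinct rows share Manager=W15, so Manager does not determine every attribute — not a superkey.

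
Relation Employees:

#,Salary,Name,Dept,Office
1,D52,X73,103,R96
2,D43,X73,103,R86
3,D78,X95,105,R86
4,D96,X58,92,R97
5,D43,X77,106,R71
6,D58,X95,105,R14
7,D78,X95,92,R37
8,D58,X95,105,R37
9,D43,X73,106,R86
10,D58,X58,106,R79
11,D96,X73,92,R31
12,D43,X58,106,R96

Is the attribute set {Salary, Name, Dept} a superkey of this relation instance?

No

Rows 6 and 8 have the same {Salary, Name, Dept} value (Salary=D58, Name=X95, Dept=105) but are distinct tuples, so {Salary, Name, Dept} does not determine every attribute — not a superkey.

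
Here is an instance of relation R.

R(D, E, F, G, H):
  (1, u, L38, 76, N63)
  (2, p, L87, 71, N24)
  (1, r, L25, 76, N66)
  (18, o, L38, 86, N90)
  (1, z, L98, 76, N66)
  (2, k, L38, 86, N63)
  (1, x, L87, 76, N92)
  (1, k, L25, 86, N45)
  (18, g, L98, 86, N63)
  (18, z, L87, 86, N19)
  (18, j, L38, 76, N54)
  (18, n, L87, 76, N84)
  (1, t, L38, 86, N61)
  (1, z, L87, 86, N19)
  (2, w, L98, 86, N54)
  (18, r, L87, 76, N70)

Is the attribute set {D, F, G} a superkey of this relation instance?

Two distinct rows share (D=18, F=L87, G=76), so {D, F, G} does not determine every attribute — not a superkey.

No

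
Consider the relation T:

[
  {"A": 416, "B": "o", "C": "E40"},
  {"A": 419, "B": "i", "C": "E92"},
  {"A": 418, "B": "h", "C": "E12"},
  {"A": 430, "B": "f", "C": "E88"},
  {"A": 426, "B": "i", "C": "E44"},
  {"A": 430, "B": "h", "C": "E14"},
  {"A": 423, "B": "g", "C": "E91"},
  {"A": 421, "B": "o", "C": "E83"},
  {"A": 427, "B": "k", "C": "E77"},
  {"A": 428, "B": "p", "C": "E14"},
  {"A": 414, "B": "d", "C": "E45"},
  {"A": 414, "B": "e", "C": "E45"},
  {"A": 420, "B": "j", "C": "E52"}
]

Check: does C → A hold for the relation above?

No

C=E40: 1 row → A = 416 ✓
C=E92: 1 row → A = 419 ✓
C=E12: 1 row → A = 418 ✓
C=E88: 1 row → A = 430 ✓
C=E44: 1 row → A = 426 ✓
C=E14: 2 rows → A takes values {430, 428} — violation
C=E91: 1 row → A = 423 ✓
C=E83: 1 row → A = 421 ✓
C=E77: 1 row → A = 427 ✓
C=E45: 2 rows → A = 414, 414 ✓
C=E52: 1 row → A = 420 ✓
Two rows agree on C but differ on A, so C → A does not hold.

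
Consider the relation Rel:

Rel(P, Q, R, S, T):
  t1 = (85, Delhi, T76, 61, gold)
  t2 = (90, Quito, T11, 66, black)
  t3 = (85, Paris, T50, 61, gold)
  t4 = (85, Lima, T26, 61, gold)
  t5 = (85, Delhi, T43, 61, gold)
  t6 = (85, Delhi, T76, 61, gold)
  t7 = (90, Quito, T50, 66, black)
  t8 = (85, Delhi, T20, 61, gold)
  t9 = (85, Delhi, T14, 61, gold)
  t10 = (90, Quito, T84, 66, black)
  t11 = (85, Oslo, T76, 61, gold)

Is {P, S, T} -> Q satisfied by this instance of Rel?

No

(P=85, S=61, T=gold): rows 1, 3, 4, 5, 6, 8, 9, 11 → Q takes values {Delhi, Paris, Lima, Oslo} — violation
(P=90, S=66, T=black): rows 2, 7, 10 → Q = Quito, Quito, Quito ✓
Two rows agree on {P, S, T} but differ on Q, so {P, S, T} -> Q does not hold.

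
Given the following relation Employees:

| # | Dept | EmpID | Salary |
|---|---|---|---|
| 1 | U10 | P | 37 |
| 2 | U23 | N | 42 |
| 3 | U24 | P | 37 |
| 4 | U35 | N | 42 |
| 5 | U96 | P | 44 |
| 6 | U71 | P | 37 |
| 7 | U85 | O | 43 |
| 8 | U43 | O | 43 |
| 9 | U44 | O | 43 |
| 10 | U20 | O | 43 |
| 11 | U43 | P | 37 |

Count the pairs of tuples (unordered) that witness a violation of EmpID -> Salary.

EmpID=P: violating pairs (1,5), (3,5), (5,6), (5,11) — 4 pairs.
EmpID=N: all 2 rows agree on Salary — 0 pairs.
EmpID=O: all 4 rows agree on Salary — 0 pairs.

4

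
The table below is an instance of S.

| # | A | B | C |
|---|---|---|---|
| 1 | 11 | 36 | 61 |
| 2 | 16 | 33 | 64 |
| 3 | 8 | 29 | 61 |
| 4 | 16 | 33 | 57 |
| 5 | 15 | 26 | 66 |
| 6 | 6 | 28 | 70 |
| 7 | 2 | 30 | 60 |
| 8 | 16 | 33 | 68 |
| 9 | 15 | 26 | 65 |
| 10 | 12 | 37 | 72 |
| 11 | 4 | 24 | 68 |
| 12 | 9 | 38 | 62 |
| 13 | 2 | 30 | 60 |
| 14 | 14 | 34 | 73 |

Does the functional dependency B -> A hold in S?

B=36: row 1 → A = 11 ✓
B=33: rows 2, 4, 8 → A = 16, 16, 16 ✓
B=29: row 3 → A = 8 ✓
B=26: rows 5, 9 → A = 15, 15 ✓
B=28: row 6 → A = 6 ✓
B=30: rows 7, 13 → A = 2, 2 ✓
B=37: row 10 → A = 12 ✓
B=24: row 11 → A = 4 ✓
B=38: row 12 → A = 9 ✓
B=34: row 14 → A = 14 ✓
Every B value is associated with a single A value, so B -> A holds.

Yes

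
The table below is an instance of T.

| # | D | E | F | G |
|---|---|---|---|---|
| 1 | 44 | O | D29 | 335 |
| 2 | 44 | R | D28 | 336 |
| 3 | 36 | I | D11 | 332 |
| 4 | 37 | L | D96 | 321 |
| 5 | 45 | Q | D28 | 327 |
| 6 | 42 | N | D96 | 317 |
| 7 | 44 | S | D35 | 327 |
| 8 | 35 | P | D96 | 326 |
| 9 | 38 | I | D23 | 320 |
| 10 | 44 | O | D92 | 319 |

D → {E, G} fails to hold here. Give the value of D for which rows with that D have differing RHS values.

D=44: rows 1, 2, 7, 10 → {E,G} takes values {(O, 335), (R, 336), (S, 327), (O, 319)} — violation
D=36: row 3 → {E,G} = (I, 332) ✓
D=37: row 4 → {E,G} = (L, 321) ✓
D=45: row 5 → {E,G} = (Q, 327) ✓
D=42: row 6 → {E,G} = (N, 317) ✓
D=35: row 8 → {E,G} = (P, 326) ✓
D=38: row 9 → {E,G} = (I, 320) ✓
The only D value with inconsistent RHS is D=44.

44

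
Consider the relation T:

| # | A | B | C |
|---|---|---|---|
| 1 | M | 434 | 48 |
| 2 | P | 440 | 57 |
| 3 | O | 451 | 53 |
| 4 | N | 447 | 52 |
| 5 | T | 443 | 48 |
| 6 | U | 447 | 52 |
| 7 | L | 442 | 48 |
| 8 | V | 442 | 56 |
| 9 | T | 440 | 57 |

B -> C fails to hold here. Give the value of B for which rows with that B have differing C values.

B=434: row 1 → C = 48 ✓
B=440: rows 2, 9 → C = 57, 57 ✓
B=451: row 3 → C = 53 ✓
B=447: rows 4, 6 → C = 52, 52 ✓
B=443: row 5 → C = 48 ✓
B=442: rows 7, 8 → C takes values {48, 56} — violation
The only B value with inconsistent C is B=442.

442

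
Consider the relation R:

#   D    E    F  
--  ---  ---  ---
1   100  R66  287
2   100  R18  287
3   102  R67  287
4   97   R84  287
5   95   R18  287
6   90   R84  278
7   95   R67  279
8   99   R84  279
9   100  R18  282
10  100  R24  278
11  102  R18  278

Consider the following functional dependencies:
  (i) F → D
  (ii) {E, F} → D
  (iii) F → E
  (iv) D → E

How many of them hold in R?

0

(i) F → D: F=287: rows 1, 2, 3, 4, 5 → D takes values {100, 102, 97, 95} — violation; F=278: rows 6, 10, 11 → D takes values {90, 100, 102} — violation; F=279: rows 7, 8 → D takes values {95, 99} — violation — fails.
(ii) {E, F} → D: (E=R18, F=287): rows 2, 5 → D takes values {100, 95} — violation — fails.
(iii) F → E: F=287: rows 1, 2, 3, 4, 5 → E takes values {R66, R18, R67, R84} — violation; F=278: rows 6, 10, 11 → E takes values {R84, R24, R18} — violation; F=279: rows 7, 8 → E takes values {R67, R84} — violation — fails.
(iv) D → E: D=100: rows 1, 2, 9, 10 → E takes values {R66, R18, R24} — violation; D=102: rows 3, 11 → E takes values {R67, R18} — violation; D=95: rows 5, 7 → E takes values {R18, R67} — violation — fails.
None of the 4 dependencies hold.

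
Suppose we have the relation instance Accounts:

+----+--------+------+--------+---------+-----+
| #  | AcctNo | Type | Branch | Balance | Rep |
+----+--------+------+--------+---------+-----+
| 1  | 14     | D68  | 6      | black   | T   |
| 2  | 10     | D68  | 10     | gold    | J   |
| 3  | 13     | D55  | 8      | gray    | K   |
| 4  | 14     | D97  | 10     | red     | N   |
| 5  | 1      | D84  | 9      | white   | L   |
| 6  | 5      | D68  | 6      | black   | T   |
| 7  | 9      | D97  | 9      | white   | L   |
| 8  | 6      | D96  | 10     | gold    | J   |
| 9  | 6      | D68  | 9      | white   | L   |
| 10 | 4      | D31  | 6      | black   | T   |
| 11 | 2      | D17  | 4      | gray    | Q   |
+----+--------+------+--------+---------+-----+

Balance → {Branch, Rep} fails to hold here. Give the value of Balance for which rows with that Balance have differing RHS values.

gray

Balance=black: rows 1, 6, 10 → {Branch,Rep} = (6, T), (6, T), (6, T) ✓
Balance=gold: rows 2, 8 → {Branch,Rep} = (10, J), (10, J) ✓
Balance=gray: rows 3, 11 → {Branch,Rep} takes values {(8, K), (4, Q)} — violation
Balance=red: row 4 → {Branch,Rep} = (10, N) ✓
Balance=white: rows 5, 7, 9 → {Branch,Rep} = (9, L), (9, L), (9, L) ✓
The only Balance value with inconsistent RHS is Balance=gray.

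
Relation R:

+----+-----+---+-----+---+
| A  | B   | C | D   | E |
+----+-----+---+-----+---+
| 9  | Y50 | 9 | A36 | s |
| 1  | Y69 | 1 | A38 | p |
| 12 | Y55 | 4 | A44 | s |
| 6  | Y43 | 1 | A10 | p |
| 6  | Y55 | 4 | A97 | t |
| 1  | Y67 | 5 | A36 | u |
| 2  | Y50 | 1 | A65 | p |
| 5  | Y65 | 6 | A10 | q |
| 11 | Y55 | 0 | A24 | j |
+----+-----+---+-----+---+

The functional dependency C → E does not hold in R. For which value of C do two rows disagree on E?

C=9: 1 row → E = s ✓
C=1: 3 rows → E = p, p, p ✓
C=4: 2 rows → E takes values {s, t} — violation
C=5: 1 row → E = u ✓
C=6: 1 row → E = q ✓
C=0: 1 row → E = j ✓
The only C value with inconsistent E is C=4.

4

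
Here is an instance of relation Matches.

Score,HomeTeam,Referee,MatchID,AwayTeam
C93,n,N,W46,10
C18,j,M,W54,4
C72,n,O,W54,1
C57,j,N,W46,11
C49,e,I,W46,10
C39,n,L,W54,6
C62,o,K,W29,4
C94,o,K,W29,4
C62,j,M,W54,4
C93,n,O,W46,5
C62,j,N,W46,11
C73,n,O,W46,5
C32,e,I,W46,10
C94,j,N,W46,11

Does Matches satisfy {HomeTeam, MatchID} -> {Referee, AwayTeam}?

(HomeTeam=n, MatchID=W46): 3 rows → {Referee,AwayTeam} takes values {(N, 10), (O, 5)} — violation
(HomeTeam=j, MatchID=W54): 2 rows → {Referee,AwayTeam} = (M, 4), (M, 4) ✓
(HomeTeam=n, MatchID=W54): 2 rows → {Referee,AwayTeam} takes values {(O, 1), (L, 6)} — violation
(HomeTeam=j, MatchID=W46): 3 rows → {Referee,AwayTeam} = (N, 11), (N, 11), (N, 11) ✓
(HomeTeam=e, MatchID=W46): 2 rows → {Referee,AwayTeam} = (I, 10), (I, 10) ✓
(HomeTeam=o, MatchID=W29): 2 rows → {Referee,AwayTeam} = (K, 4), (K, 4) ✓
Two rows agree on {HomeTeam, MatchID} but differ on {Referee, AwayTeam}, so {HomeTeam, MatchID} -> {Referee, AwayTeam} does not hold.

No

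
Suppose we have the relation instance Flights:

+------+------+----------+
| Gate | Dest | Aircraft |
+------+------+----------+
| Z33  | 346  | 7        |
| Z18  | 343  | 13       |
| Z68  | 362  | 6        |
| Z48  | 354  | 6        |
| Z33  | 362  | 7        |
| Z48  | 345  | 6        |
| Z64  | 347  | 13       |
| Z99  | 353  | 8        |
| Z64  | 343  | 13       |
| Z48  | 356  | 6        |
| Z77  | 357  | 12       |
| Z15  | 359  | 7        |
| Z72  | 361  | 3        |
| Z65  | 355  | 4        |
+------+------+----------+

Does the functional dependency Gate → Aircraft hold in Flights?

Gate=Z33: 2 rows → Aircraft = 7, 7 ✓
Gate=Z18: 1 row → Aircraft = 13 ✓
Gate=Z68: 1 row → Aircraft = 6 ✓
Gate=Z48: 3 rows → Aircraft = 6, 6, 6 ✓
Gate=Z64: 2 rows → Aircraft = 13, 13 ✓
Gate=Z99: 1 row → Aircraft = 8 ✓
Gate=Z77: 1 row → Aircraft = 12 ✓
Gate=Z15: 1 row → Aircraft = 7 ✓
Gate=Z72: 1 row → Aircraft = 3 ✓
Gate=Z65: 1 row → Aircraft = 4 ✓
Every Gate value is associated with a single Aircraft value, so Gate → Aircraft holds.

Yes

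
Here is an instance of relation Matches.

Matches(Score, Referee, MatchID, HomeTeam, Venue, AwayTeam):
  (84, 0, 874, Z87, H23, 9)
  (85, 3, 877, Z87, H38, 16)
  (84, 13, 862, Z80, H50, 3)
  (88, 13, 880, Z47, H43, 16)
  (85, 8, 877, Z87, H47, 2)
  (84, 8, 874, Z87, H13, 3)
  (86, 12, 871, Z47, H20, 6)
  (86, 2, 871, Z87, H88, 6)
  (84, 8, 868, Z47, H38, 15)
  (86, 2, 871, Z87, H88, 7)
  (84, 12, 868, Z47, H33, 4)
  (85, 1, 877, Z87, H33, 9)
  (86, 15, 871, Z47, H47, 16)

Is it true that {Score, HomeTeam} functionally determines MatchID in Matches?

(Score=84, HomeTeam=Z87): 2 rows → MatchID = 874, 874 ✓
(Score=85, HomeTeam=Z87): 3 rows → MatchID = 877, 877, 877 ✓
(Score=84, HomeTeam=Z80): 1 row → MatchID = 862 ✓
(Score=88, HomeTeam=Z47): 1 row → MatchID = 880 ✓
(Score=86, HomeTeam=Z47): 2 rows → MatchID = 871, 871 ✓
(Score=86, HomeTeam=Z87): 2 rows → MatchID = 871, 871 ✓
(Score=84, HomeTeam=Z47): 2 rows → MatchID = 868, 868 ✓
Every {Score, HomeTeam} value is associated with a single MatchID value, so {Score, HomeTeam} → MatchID holds.

Yes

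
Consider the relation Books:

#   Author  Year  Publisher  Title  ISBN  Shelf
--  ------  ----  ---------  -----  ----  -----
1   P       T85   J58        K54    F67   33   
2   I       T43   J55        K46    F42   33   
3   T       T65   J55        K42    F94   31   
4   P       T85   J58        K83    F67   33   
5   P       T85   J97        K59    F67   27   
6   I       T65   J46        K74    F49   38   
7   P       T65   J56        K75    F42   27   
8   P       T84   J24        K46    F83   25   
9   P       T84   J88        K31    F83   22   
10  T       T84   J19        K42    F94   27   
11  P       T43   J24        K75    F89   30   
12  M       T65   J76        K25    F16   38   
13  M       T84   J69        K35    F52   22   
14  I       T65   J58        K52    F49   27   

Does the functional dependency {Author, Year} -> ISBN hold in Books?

(Author=P, Year=T85): rows 1, 4, 5 → ISBN = F67, F67, F67 ✓
(Author=I, Year=T43): row 2 → ISBN = F42 ✓
(Author=T, Year=T65): row 3 → ISBN = F94 ✓
(Author=I, Year=T65): rows 6, 14 → ISBN = F49, F49 ✓
(Author=P, Year=T65): row 7 → ISBN = F42 ✓
(Author=P, Year=T84): rows 8, 9 → ISBN = F83, F83 ✓
(Author=T, Year=T84): row 10 → ISBN = F94 ✓
(Author=P, Year=T43): row 11 → ISBN = F89 ✓
(Author=M, Year=T65): row 12 → ISBN = F16 ✓
(Author=M, Year=T84): row 13 → ISBN = F52 ✓
Every {Author, Year} value is associated with a single ISBN value, so {Author, Year} -> ISBN holds.

Yes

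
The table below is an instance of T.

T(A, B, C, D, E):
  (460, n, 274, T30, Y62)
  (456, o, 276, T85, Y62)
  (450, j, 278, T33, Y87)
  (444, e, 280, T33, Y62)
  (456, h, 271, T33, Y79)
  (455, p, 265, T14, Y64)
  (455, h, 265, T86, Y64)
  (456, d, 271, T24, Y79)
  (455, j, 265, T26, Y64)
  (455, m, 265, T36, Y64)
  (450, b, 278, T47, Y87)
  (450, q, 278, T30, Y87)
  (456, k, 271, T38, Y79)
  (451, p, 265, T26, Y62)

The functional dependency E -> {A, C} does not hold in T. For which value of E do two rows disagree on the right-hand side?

Y62

E=Y62: 4 rows → {A,C} takes values {(460, 274), (456, 276), (444, 280), (451, 265)} — violation
E=Y87: 3 rows → {A,C} = (450, 278), (450, 278), (450, 278) ✓
E=Y79: 3 rows → {A,C} = (456, 271), (456, 271), (456, 271) ✓
E=Y64: 4 rows → {A,C} = (455, 265), (455, 265), (455, 265), (455, 265) ✓
The only E value with inconsistent RHS is E=Y62.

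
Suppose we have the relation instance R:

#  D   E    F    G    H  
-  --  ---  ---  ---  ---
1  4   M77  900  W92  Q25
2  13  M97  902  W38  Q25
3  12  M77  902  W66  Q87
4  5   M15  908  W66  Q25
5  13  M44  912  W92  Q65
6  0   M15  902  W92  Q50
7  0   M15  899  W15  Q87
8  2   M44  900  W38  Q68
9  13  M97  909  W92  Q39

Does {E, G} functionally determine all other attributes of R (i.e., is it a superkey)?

Yes

All 9 rows have distinct {E, G} values, so {E, G} → (all attributes) holds and {E, G} is a superkey.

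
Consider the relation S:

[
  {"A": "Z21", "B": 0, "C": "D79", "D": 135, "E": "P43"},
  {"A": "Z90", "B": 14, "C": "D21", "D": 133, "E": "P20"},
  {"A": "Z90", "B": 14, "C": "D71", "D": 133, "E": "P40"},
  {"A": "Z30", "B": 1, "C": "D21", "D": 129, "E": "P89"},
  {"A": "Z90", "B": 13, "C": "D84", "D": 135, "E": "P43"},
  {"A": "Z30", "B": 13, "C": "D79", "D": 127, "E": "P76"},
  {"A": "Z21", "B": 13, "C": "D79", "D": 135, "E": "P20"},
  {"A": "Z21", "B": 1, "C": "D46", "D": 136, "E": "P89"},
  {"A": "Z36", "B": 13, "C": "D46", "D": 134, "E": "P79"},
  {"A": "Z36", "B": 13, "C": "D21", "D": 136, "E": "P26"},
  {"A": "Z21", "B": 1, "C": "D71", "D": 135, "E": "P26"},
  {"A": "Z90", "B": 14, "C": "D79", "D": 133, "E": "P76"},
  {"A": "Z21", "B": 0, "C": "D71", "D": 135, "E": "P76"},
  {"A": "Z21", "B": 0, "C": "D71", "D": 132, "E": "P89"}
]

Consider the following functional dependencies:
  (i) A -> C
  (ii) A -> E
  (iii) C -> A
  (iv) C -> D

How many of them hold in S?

(i) A -> C: A=Z21: 6 rows → C takes values {D79, D46, D71} — violation; A=Z90: 4 rows → C takes values {D21, D71, D84, D79} — violation; A=Z30: 2 rows → C takes values {D21, D79} — violation; A=Z36: 2 rows → C takes values {D46, D21} — violation — fails.
(ii) A -> E: A=Z21: 6 rows → E takes values {P43, P20, P89, P26, P76} — violation; A=Z90: 4 rows → E takes values {P20, P40, P43, P76} — violation; A=Z30: 2 rows → E takes values {P89, P76} — violation; A=Z36: 2 rows → E takes values {P79, P26} — violation — fails.
(iii) C -> A: C=D79: 4 rows → A takes values {Z21, Z30, Z90} — violation; C=D21: 3 rows → A takes values {Z90, Z30, Z36} — violation; C=D71: 4 rows → A takes values {Z90, Z21} — violation; C=D46: 2 rows → A takes values {Z21, Z36} — violation — fails.
(iv) C -> D: C=D79: 4 rows → D takes values {135, 127, 133} — violation; C=D21: 3 rows → D takes values {133, 129, 136} — violation; C=D71: 4 rows → D takes values {133, 135, 132} — violation; C=D46: 2 rows → D takes values {136, 134} — violation — fails.
None of the 4 dependencies hold.

0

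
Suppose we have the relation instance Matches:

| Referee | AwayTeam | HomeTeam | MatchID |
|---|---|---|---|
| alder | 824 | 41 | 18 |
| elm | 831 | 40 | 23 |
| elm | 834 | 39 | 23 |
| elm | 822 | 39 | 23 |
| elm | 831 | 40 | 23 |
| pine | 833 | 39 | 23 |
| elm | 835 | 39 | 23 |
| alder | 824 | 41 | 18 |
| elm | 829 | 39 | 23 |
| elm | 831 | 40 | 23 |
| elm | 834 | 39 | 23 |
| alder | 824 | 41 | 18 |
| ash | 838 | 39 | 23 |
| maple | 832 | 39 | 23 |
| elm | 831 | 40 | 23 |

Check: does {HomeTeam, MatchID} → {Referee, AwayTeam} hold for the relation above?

(HomeTeam=41, MatchID=18): 3 rows → {Referee,AwayTeam} = (alder, 824), (alder, 824), (alder, 824) ✓
(HomeTeam=40, MatchID=23): 4 rows → {Referee,AwayTeam} = (elm, 831), (elm, 831), (elm, 831), (elm, 831) ✓
(HomeTeam=39, MatchID=23): 8 rows → {Referee,AwayTeam} takes values {(elm, 834), (elm, 822), (pine, 833), (elm, 835), (elm, 829), (ash, 838), (maple, 832)} — violation
Two rows agree on {HomeTeam, MatchID} but differ on {Referee, AwayTeam}, so {HomeTeam, MatchID} → {Referee, AwayTeam} does not hold.

No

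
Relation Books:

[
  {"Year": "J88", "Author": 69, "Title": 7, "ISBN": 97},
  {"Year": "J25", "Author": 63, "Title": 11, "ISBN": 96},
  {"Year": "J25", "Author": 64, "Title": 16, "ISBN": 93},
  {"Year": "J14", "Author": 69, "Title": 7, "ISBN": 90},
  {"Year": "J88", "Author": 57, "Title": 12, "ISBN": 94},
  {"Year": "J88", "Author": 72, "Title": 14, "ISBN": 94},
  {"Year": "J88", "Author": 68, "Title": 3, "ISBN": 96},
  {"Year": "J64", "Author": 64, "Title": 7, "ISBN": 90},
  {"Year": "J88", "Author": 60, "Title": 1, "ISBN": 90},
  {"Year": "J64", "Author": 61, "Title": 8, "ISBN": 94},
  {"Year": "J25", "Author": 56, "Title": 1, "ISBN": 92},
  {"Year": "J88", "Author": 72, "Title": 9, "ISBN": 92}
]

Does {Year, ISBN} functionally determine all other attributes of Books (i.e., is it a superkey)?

No

Two distinct rows share (Year=J88, ISBN=94), so {Year, ISBN} does not determine every attribute — not a superkey.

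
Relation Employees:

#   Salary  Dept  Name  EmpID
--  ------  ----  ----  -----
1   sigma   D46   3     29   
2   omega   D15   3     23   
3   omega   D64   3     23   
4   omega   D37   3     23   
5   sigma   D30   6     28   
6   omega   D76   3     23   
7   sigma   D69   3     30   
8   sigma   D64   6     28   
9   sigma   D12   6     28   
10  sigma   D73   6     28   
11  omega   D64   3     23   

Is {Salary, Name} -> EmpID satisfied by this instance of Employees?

No

(Salary=sigma, Name=3): rows 1, 7 → EmpID takes values {29, 30} — violation
(Salary=omega, Name=3): rows 2, 3, 4, 6, 11 → EmpID = 23, 23, 23, 23, 23 ✓
(Salary=sigma, Name=6): rows 5, 8, 9, 10 → EmpID = 28, 28, 28, 28 ✓
Two rows agree on {Salary, Name} but differ on EmpID, so {Salary, Name} -> EmpID does not hold.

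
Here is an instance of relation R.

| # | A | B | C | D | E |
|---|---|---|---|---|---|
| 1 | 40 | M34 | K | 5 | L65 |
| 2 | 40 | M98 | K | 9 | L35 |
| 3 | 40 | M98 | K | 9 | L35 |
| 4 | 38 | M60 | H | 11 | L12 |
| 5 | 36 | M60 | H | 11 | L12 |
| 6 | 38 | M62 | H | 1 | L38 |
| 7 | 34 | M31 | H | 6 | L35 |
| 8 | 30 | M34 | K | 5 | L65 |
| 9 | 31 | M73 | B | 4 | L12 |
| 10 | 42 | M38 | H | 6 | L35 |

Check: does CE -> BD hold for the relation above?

(C=K, E=L65): rows 1, 8 → {B,D} = (M34, 5), (M34, 5) ✓
(C=K, E=L35): rows 2, 3 → {B,D} = (M98, 9), (M98, 9) ✓
(C=H, E=L12): rows 4, 5 → {B,D} = (M60, 11), (M60, 11) ✓
(C=H, E=L38): row 6 → {B,D} = (M62, 1) ✓
(C=H, E=L35): rows 7, 10 → {B,D} takes values {(M31, 6), (M38, 6)} — violation
(C=B, E=L12): row 9 → {B,D} = (M73, 4) ✓
Two rows agree on CE but differ on BD, so CE -> BD does not hold.

No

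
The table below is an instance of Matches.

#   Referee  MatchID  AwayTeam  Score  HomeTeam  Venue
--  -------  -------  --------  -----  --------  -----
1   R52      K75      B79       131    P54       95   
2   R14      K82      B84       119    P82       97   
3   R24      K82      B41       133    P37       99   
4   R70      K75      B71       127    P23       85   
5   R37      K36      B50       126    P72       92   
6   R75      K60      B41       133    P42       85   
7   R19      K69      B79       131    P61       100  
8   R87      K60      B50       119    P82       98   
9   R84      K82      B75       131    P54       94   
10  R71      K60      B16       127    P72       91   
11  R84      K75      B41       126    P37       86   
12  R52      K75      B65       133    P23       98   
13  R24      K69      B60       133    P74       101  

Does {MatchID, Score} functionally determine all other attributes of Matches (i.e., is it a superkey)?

All 13 rows have distinct {MatchID, Score} values, so {MatchID, Score} → (all attributes) holds and {MatchID, Score} is a superkey.

Yes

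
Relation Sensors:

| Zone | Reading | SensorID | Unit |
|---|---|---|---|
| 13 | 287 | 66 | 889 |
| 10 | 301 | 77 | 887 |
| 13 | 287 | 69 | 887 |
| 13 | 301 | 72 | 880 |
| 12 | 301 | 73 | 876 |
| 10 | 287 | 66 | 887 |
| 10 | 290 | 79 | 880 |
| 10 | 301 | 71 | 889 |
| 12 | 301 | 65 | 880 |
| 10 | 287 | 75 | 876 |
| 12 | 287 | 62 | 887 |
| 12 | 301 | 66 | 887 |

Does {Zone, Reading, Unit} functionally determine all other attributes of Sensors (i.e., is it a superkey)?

Yes

All 12 rows have distinct {Zone, Reading, Unit} values, so {Zone, Reading, Unit} → (all attributes) holds and {Zone, Reading, Unit} is a superkey.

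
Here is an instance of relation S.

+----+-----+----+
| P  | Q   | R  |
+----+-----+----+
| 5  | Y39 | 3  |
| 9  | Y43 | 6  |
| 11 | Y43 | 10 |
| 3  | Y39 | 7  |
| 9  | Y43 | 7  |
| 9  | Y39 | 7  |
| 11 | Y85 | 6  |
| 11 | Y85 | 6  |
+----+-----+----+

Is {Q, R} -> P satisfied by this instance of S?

(Q=Y39, R=3): 1 row → P = 5 ✓
(Q=Y43, R=6): 1 row → P = 9 ✓
(Q=Y43, R=10): 1 row → P = 11 ✓
(Q=Y39, R=7): 2 rows → P takes values {3, 9} — violation
(Q=Y43, R=7): 1 row → P = 9 ✓
(Q=Y85, R=6): 2 rows → P = 11, 11 ✓
Two rows agree on {Q, R} but differ on P, so {Q, R} -> P does not hold.

No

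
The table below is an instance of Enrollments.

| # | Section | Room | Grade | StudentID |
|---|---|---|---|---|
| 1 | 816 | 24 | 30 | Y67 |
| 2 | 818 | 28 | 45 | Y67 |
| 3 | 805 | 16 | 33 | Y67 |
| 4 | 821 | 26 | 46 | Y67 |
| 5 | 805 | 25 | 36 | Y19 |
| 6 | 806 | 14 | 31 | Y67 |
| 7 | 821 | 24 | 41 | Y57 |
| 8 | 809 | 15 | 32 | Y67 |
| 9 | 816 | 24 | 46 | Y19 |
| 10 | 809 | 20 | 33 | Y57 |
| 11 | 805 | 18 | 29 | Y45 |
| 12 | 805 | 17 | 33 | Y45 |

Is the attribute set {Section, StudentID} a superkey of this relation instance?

No

Rows 11 and 12 have the same {Section, StudentID} value (Section=805, StudentID=Y45) but are distinct tuples, so {Section, StudentID} does not determine every attribute — not a superkey.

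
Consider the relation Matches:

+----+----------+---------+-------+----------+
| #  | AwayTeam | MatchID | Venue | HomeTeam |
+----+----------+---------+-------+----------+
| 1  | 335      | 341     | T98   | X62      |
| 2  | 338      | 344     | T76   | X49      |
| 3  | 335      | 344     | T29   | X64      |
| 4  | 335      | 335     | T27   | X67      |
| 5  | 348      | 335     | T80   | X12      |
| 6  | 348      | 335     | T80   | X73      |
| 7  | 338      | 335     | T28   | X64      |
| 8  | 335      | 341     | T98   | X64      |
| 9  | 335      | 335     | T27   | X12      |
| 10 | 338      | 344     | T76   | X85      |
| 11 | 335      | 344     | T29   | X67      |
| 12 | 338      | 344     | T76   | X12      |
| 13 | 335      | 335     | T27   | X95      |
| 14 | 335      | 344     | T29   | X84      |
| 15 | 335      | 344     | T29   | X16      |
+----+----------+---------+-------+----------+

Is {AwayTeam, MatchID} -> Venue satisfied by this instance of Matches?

Yes

(AwayTeam=335, MatchID=341): rows 1, 8 → Venue = T98, T98 ✓
(AwayTeam=338, MatchID=344): rows 2, 10, 12 → Venue = T76, T76, T76 ✓
(AwayTeam=335, MatchID=344): rows 3, 11, 14, 15 → Venue = T29, T29, T29, T29 ✓
(AwayTeam=335, MatchID=335): rows 4, 9, 13 → Venue = T27, T27, T27 ✓
(AwayTeam=348, MatchID=335): rows 5, 6 → Venue = T80, T80 ✓
(AwayTeam=338, MatchID=335): row 7 → Venue = T28 ✓
Every {AwayTeam, MatchID} value is associated with a single Venue value, so {AwayTeam, MatchID} -> Venue holds.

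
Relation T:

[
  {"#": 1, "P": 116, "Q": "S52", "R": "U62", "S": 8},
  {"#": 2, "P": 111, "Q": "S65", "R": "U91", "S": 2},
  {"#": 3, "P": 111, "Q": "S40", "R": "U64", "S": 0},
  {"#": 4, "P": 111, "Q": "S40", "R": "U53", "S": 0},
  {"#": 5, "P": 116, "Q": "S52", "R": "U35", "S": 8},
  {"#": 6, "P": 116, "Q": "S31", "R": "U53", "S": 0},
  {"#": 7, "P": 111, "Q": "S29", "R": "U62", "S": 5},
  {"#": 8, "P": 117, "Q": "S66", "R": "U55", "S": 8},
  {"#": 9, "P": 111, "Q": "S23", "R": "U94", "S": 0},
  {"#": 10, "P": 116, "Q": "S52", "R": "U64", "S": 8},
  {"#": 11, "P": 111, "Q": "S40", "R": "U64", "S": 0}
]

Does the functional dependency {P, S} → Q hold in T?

No

(P=116, S=8): rows 1, 5, 10 → Q = S52, S52, S52 ✓
(P=111, S=2): row 2 → Q = S65 ✓
(P=111, S=0): rows 3, 4, 9, 11 → Q takes values {S40, S23} — violation
(P=116, S=0): row 6 → Q = S31 ✓
(P=111, S=5): row 7 → Q = S29 ✓
(P=117, S=8): row 8 → Q = S66 ✓
Two rows agree on {P, S} but differ on Q, so {P, S} → Q does not hold.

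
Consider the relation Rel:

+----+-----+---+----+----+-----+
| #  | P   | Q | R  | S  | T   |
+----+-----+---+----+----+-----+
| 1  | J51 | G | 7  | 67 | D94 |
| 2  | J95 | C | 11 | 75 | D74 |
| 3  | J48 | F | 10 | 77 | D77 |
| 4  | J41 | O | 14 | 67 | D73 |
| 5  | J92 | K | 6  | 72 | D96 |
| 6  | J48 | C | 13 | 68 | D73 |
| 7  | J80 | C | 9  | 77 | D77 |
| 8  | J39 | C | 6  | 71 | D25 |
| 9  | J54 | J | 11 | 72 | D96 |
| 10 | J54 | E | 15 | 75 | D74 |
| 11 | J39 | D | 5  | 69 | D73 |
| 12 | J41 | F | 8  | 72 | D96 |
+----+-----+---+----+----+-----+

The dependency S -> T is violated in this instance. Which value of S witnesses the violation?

S=67: rows 1, 4 → T takes values {D94, D73} — violation
S=75: rows 2, 10 → T = D74, D74 ✓
S=77: rows 3, 7 → T = D77, D77 ✓
S=72: rows 5, 9, 12 → T = D96, D96, D96 ✓
S=68: row 6 → T = D73 ✓
S=71: row 8 → T = D25 ✓
S=69: row 11 → T = D73 ✓
The only S value with inconsistent T is S=67.

67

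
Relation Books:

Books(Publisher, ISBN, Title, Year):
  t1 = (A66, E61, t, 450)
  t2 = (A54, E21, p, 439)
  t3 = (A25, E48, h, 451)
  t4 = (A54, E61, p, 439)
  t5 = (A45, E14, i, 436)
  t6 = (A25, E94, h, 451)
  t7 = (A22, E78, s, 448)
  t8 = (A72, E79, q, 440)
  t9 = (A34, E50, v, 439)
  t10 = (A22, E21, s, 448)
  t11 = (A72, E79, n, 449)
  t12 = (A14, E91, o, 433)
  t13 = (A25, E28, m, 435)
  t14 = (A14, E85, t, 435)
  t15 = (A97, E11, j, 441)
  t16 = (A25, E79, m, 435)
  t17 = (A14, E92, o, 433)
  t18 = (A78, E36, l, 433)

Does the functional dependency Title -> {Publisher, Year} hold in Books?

Title=t: rows 1, 14 → {Publisher,Year} takes values {(A66, 450), (A14, 435)} — violation
Title=p: rows 2, 4 → {Publisher,Year} = (A54, 439), (A54, 439) ✓
Title=h: rows 3, 6 → {Publisher,Year} = (A25, 451), (A25, 451) ✓
Title=i: row 5 → {Publisher,Year} = (A45, 436) ✓
Title=s: rows 7, 10 → {Publisher,Year} = (A22, 448), (A22, 448) ✓
Title=q: row 8 → {Publisher,Year} = (A72, 440) ✓
Title=v: row 9 → {Publisher,Year} = (A34, 439) ✓
Title=n: row 11 → {Publisher,Year} = (A72, 449) ✓
Title=o: rows 12, 17 → {Publisher,Year} = (A14, 433), (A14, 433) ✓
Title=m: rows 13, 16 → {Publisher,Year} = (A25, 435), (A25, 435) ✓
Title=j: row 15 → {Publisher,Year} = (A97, 441) ✓
Title=l: row 18 → {Publisher,Year} = (A78, 433) ✓
Two rows agree on Title but differ on {Publisher, Year}, so Title -> {Publisher, Year} does not hold.

No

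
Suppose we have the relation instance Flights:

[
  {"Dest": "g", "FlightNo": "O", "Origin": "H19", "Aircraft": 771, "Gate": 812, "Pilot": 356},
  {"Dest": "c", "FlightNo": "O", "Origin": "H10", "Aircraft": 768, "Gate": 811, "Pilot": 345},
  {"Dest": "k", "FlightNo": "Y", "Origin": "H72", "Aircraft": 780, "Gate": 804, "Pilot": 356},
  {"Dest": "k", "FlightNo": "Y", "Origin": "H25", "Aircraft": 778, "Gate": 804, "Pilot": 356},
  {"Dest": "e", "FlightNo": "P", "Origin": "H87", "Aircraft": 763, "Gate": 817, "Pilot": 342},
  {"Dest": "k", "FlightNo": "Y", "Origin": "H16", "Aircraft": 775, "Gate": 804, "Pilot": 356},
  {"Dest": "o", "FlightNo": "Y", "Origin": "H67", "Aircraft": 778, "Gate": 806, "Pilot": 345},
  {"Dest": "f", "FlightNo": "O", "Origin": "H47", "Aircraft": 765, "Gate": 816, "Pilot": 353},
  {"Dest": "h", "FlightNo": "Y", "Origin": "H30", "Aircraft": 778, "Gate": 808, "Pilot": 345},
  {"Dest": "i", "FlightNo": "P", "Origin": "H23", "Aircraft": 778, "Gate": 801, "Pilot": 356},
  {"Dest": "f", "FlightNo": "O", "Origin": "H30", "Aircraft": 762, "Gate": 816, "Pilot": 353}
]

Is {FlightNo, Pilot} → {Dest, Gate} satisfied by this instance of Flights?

(FlightNo=O, Pilot=356): 1 row → {Dest,Gate} = (g, 812) ✓
(FlightNo=O, Pilot=345): 1 row → {Dest,Gate} = (c, 811) ✓
(FlightNo=Y, Pilot=356): 3 rows → {Dest,Gate} = (k, 804), (k, 804), (k, 804) ✓
(FlightNo=P, Pilot=342): 1 row → {Dest,Gate} = (e, 817) ✓
(FlightNo=Y, Pilot=345): 2 rows → {Dest,Gate} takes values {(o, 806), (h, 808)} — violation
(FlightNo=O, Pilot=353): 2 rows → {Dest,Gate} = (f, 816), (f, 816) ✓
(FlightNo=P, Pilot=356): 1 row → {Dest,Gate} = (i, 801) ✓
Two rows agree on {FlightNo, Pilot} but differ on {Dest, Gate}, so {FlightNo, Pilot} → {Dest, Gate} does not hold.

No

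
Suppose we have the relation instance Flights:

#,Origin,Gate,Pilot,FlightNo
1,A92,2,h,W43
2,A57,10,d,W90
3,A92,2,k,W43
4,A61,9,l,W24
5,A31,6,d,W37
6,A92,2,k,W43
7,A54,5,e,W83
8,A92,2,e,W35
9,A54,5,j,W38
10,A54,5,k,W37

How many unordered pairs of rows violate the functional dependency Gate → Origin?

Gate=2: all 4 rows agree on Origin — 0 pairs.
Gate=5: all 3 rows agree on Origin — 0 pairs.

0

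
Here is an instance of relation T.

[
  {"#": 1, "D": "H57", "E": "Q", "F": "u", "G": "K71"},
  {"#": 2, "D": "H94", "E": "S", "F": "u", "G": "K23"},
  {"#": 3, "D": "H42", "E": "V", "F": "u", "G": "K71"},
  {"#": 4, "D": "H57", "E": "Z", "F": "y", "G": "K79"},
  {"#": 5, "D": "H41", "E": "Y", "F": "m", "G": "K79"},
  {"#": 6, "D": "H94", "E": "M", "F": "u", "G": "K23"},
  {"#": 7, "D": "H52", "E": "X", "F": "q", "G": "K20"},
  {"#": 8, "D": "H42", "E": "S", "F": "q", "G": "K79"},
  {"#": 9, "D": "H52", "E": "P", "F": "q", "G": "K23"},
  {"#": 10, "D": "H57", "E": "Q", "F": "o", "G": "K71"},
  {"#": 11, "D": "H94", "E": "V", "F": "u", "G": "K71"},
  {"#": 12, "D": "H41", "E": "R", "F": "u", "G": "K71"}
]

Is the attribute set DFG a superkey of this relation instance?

No

Rows 2 and 6 have the same DFG value (D=H94, F=u, G=K23) but are distinct tuples, so DFG does not determine every attribute — not a superkey.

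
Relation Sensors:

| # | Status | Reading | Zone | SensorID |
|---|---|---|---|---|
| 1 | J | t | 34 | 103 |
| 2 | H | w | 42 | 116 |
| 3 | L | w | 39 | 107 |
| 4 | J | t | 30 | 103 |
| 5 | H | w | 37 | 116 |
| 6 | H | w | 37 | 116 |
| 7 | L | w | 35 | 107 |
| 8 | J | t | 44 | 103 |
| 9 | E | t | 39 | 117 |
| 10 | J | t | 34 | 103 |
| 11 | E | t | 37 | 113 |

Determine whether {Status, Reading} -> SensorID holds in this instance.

No

(Status=J, Reading=t): rows 1, 4, 8, 10 → SensorID = 103, 103, 103, 103 ✓
(Status=H, Reading=w): rows 2, 5, 6 → SensorID = 116, 116, 116 ✓
(Status=L, Reading=w): rows 3, 7 → SensorID = 107, 107 ✓
(Status=E, Reading=t): rows 9, 11 → SensorID takes values {117, 113} — violation
Two rows agree on {Status, Reading} but differ on SensorID, so {Status, Reading} -> SensorID does not hold.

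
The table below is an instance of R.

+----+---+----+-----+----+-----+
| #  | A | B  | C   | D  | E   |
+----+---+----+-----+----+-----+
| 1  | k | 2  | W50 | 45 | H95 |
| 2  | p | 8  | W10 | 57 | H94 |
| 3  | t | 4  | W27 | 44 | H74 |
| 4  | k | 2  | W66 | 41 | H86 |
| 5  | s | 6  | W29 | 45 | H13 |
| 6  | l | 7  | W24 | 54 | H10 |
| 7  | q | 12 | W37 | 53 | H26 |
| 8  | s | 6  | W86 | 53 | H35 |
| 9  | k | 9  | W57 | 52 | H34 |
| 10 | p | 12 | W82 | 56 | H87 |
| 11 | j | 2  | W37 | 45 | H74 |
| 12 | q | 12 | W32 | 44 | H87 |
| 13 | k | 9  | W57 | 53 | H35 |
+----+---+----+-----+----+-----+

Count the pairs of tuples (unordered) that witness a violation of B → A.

B=2: violating pairs (1,11), (4,11) — 2 pairs.
B=6: all 2 rows agree on A — 0 pairs.
B=12: violating pairs (7,10), (10,12) — 2 pairs.
B=9: all 2 rows agree on A — 0 pairs.

4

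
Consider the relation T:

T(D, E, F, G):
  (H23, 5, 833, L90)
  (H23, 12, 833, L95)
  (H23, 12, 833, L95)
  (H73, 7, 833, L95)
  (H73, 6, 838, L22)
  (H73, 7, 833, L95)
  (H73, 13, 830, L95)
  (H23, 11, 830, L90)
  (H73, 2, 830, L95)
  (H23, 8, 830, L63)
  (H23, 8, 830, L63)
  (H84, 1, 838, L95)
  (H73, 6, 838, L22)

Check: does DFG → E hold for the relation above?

No

(D=H23, F=833, G=L90): 1 row → E = 5 ✓
(D=H23, F=833, G=L95): 2 rows → E = 12, 12 ✓
(D=H73, F=833, G=L95): 2 rows → E = 7, 7 ✓
(D=H73, F=838, G=L22): 2 rows → E = 6, 6 ✓
(D=H73, F=830, G=L95): 2 rows → E takes values {13, 2} — violation
(D=H23, F=830, G=L90): 1 row → E = 11 ✓
(D=H23, F=830, G=L63): 2 rows → E = 8, 8 ✓
(D=H84, F=838, G=L95): 1 row → E = 1 ✓
Two rows agree on DFG but differ on E, so DFG → E does not hold.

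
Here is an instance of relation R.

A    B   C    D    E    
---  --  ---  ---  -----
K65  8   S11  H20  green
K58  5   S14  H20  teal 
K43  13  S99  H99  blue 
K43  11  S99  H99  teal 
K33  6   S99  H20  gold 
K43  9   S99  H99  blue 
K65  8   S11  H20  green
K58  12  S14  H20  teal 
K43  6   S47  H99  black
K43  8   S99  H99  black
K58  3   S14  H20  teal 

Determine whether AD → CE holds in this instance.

(A=K65, D=H20): 2 rows → {C,E} = (S11, green), (S11, green) ✓
(A=K58, D=H20): 3 rows → {C,E} = (S14, teal), (S14, teal), (S14, teal) ✓
(A=K43, D=H99): 5 rows → {C,E} takes values {(S99, blue), (S99, teal), (S47, black), (S99, black)} — violation
(A=K33, D=H20): 1 row → {C,E} = (S99, gold) ✓
Two rows agree on AD but differ on CE, so AD → CE does not hold.

No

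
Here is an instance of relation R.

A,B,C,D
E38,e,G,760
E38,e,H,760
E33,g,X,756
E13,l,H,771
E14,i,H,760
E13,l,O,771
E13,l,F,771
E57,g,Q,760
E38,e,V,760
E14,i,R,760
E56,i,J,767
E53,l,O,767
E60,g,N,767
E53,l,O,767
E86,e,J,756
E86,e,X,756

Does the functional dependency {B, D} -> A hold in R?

Yes

(B=e, D=760): 3 rows → A = E38, E38, E38 ✓
(B=g, D=756): 1 row → A = E33 ✓
(B=l, D=771): 3 rows → A = E13, E13, E13 ✓
(B=i, D=760): 2 rows → A = E14, E14 ✓
(B=g, D=760): 1 row → A = E57 ✓
(B=i, D=767): 1 row → A = E56 ✓
(B=l, D=767): 2 rows → A = E53, E53 ✓
(B=g, D=767): 1 row → A = E60 ✓
(B=e, D=756): 2 rows → A = E86, E86 ✓
Every {B, D} value is associated with a single A value, so {B, D} -> A holds.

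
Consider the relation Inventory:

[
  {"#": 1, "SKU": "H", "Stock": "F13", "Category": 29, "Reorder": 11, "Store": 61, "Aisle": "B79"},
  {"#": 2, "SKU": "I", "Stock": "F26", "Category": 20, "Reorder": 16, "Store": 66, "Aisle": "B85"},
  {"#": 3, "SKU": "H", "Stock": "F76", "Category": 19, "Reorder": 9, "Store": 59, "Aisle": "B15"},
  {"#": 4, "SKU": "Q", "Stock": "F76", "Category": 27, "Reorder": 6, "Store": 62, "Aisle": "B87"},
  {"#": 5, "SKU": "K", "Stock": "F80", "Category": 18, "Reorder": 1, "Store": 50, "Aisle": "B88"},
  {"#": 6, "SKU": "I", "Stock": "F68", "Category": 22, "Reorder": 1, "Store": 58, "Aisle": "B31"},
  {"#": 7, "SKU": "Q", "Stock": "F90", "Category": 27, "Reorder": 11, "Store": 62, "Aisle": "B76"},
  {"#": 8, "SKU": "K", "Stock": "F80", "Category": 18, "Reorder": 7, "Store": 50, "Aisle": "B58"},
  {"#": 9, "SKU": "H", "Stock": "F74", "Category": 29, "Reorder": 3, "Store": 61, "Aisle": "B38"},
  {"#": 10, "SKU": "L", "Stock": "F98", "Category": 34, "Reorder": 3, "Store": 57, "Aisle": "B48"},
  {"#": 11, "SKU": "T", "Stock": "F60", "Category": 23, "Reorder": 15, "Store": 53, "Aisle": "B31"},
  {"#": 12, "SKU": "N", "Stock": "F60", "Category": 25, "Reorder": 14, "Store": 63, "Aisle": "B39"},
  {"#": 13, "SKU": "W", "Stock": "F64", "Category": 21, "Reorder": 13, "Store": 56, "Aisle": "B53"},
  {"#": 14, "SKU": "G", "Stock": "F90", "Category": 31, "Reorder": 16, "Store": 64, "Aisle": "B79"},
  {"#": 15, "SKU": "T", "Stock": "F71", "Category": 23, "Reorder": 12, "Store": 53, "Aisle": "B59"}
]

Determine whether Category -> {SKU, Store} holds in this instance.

Category=29: rows 1, 9 → {SKU,Store} = (H, 61), (H, 61) ✓
Category=20: row 2 → {SKU,Store} = (I, 66) ✓
Category=19: row 3 → {SKU,Store} = (H, 59) ✓
Category=27: rows 4, 7 → {SKU,Store} = (Q, 62), (Q, 62) ✓
Category=18: rows 5, 8 → {SKU,Store} = (K, 50), (K, 50) ✓
Category=22: row 6 → {SKU,Store} = (I, 58) ✓
Category=34: row 10 → {SKU,Store} = (L, 57) ✓
Category=23: rows 11, 15 → {SKU,Store} = (T, 53), (T, 53) ✓
Category=25: row 12 → {SKU,Store} = (N, 63) ✓
Category=21: row 13 → {SKU,Store} = (W, 56) ✓
Category=31: row 14 → {SKU,Store} = (G, 64) ✓
Every Category value is associated with a single {SKU, Store} value, so Category -> {SKU, Store} holds.

Yes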